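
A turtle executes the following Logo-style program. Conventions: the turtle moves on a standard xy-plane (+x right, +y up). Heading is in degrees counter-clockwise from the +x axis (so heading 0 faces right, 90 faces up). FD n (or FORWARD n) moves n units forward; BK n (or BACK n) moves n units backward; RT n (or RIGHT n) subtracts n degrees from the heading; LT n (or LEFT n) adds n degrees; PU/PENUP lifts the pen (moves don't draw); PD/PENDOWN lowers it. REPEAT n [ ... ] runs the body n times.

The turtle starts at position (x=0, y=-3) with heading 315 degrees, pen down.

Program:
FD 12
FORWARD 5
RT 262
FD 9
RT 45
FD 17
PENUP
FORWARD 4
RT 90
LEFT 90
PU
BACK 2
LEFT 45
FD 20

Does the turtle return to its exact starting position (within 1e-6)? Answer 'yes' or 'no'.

Executing turtle program step by step:
Start: pos=(0,-3), heading=315, pen down
FD 12: (0,-3) -> (8.485,-11.485) [heading=315, draw]
FD 5: (8.485,-11.485) -> (12.021,-15.021) [heading=315, draw]
RT 262: heading 315 -> 53
FD 9: (12.021,-15.021) -> (17.437,-7.833) [heading=53, draw]
RT 45: heading 53 -> 8
FD 17: (17.437,-7.833) -> (34.272,-5.467) [heading=8, draw]
PU: pen up
FD 4: (34.272,-5.467) -> (38.233,-4.91) [heading=8, move]
RT 90: heading 8 -> 278
LT 90: heading 278 -> 8
PU: pen up
BK 2: (38.233,-4.91) -> (36.252,-5.189) [heading=8, move]
LT 45: heading 8 -> 53
FD 20: (36.252,-5.189) -> (48.289,10.784) [heading=53, move]
Final: pos=(48.289,10.784), heading=53, 4 segment(s) drawn

Start position: (0, -3)
Final position: (48.289, 10.784)
Distance = 50.217; >= 1e-6 -> NOT closed

Answer: no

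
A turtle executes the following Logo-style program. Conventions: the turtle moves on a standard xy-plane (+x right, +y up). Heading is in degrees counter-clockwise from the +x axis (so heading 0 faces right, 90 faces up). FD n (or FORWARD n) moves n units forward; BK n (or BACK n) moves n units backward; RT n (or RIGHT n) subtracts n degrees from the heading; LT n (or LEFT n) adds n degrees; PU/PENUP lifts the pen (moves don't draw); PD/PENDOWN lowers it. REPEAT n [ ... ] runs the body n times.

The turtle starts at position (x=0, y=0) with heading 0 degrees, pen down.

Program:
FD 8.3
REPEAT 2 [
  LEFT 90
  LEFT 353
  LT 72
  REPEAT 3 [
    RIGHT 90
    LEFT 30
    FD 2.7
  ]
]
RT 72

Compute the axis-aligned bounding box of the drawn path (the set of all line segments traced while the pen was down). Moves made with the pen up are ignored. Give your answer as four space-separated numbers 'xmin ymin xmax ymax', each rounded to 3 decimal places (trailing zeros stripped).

Answer: 0 0 18.041 6.103

Derivation:
Executing turtle program step by step:
Start: pos=(0,0), heading=0, pen down
FD 8.3: (0,0) -> (8.3,0) [heading=0, draw]
REPEAT 2 [
  -- iteration 1/2 --
  LT 90: heading 0 -> 90
  LT 353: heading 90 -> 83
  LT 72: heading 83 -> 155
  REPEAT 3 [
    -- iteration 1/3 --
    RT 90: heading 155 -> 65
    LT 30: heading 65 -> 95
    FD 2.7: (8.3,0) -> (8.065,2.69) [heading=95, draw]
    -- iteration 2/3 --
    RT 90: heading 95 -> 5
    LT 30: heading 5 -> 35
    FD 2.7: (8.065,2.69) -> (10.276,4.238) [heading=35, draw]
    -- iteration 3/3 --
    RT 90: heading 35 -> 305
    LT 30: heading 305 -> 335
    FD 2.7: (10.276,4.238) -> (12.723,3.097) [heading=335, draw]
  ]
  -- iteration 2/2 --
  LT 90: heading 335 -> 65
  LT 353: heading 65 -> 58
  LT 72: heading 58 -> 130
  REPEAT 3 [
    -- iteration 1/3 --
    RT 90: heading 130 -> 40
    LT 30: heading 40 -> 70
    FD 2.7: (12.723,3.097) -> (13.647,5.634) [heading=70, draw]
    -- iteration 2/3 --
    RT 90: heading 70 -> 340
    LT 30: heading 340 -> 10
    FD 2.7: (13.647,5.634) -> (16.306,6.103) [heading=10, draw]
    -- iteration 3/3 --
    RT 90: heading 10 -> 280
    LT 30: heading 280 -> 310
    FD 2.7: (16.306,6.103) -> (18.041,4.035) [heading=310, draw]
  ]
]
RT 72: heading 310 -> 238
Final: pos=(18.041,4.035), heading=238, 7 segment(s) drawn

Segment endpoints: x in {0, 8.065, 8.3, 10.276, 12.723, 13.647, 16.306, 18.041}, y in {0, 2.69, 3.097, 4.035, 4.238, 5.634, 6.103}
xmin=0, ymin=0, xmax=18.041, ymax=6.103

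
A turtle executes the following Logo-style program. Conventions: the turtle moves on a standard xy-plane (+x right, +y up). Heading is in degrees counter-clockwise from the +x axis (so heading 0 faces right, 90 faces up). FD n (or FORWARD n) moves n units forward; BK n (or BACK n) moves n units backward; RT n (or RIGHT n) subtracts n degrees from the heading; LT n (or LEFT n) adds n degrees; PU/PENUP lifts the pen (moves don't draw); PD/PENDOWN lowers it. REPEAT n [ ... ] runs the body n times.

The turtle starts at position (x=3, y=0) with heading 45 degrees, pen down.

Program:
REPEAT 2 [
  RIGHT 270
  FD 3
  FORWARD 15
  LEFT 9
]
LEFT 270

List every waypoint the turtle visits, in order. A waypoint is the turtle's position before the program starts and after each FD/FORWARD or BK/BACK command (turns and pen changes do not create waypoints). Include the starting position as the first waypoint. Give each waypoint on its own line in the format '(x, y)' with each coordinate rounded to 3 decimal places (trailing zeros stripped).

Executing turtle program step by step:
Start: pos=(3,0), heading=45, pen down
REPEAT 2 [
  -- iteration 1/2 --
  RT 270: heading 45 -> 135
  FD 3: (3,0) -> (0.879,2.121) [heading=135, draw]
  FD 15: (0.879,2.121) -> (-9.728,12.728) [heading=135, draw]
  LT 9: heading 135 -> 144
  -- iteration 2/2 --
  RT 270: heading 144 -> 234
  FD 3: (-9.728,12.728) -> (-11.491,10.301) [heading=234, draw]
  FD 15: (-11.491,10.301) -> (-20.308,-1.834) [heading=234, draw]
  LT 9: heading 234 -> 243
]
LT 270: heading 243 -> 153
Final: pos=(-20.308,-1.834), heading=153, 4 segment(s) drawn
Waypoints (5 total):
(3, 0)
(0.879, 2.121)
(-9.728, 12.728)
(-11.491, 10.301)
(-20.308, -1.834)

Answer: (3, 0)
(0.879, 2.121)
(-9.728, 12.728)
(-11.491, 10.301)
(-20.308, -1.834)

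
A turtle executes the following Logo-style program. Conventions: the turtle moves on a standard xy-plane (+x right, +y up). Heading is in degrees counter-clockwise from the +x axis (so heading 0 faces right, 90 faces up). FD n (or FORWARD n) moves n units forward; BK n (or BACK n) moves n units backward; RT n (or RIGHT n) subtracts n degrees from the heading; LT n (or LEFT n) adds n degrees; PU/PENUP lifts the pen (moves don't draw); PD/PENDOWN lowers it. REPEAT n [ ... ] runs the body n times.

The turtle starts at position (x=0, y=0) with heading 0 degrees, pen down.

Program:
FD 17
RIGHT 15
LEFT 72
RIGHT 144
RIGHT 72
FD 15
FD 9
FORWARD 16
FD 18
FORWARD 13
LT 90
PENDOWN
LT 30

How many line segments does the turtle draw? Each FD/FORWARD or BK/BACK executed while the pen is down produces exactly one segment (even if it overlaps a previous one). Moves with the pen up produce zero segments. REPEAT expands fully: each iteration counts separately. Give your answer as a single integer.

Answer: 6

Derivation:
Executing turtle program step by step:
Start: pos=(0,0), heading=0, pen down
FD 17: (0,0) -> (17,0) [heading=0, draw]
RT 15: heading 0 -> 345
LT 72: heading 345 -> 57
RT 144: heading 57 -> 273
RT 72: heading 273 -> 201
FD 15: (17,0) -> (2.996,-5.376) [heading=201, draw]
FD 9: (2.996,-5.376) -> (-5.406,-8.601) [heading=201, draw]
FD 16: (-5.406,-8.601) -> (-20.343,-14.335) [heading=201, draw]
FD 18: (-20.343,-14.335) -> (-37.148,-20.785) [heading=201, draw]
FD 13: (-37.148,-20.785) -> (-49.284,-25.444) [heading=201, draw]
LT 90: heading 201 -> 291
PD: pen down
LT 30: heading 291 -> 321
Final: pos=(-49.284,-25.444), heading=321, 6 segment(s) drawn
Segments drawn: 6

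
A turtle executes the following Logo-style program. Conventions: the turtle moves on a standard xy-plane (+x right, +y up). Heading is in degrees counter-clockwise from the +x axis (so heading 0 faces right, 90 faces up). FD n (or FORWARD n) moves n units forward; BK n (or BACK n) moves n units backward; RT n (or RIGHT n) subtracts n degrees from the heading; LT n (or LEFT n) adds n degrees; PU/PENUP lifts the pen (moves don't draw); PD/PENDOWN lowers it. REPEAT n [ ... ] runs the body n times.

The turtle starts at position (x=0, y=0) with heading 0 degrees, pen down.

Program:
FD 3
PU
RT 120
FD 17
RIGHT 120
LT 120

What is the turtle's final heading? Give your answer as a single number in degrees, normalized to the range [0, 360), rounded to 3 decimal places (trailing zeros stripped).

Executing turtle program step by step:
Start: pos=(0,0), heading=0, pen down
FD 3: (0,0) -> (3,0) [heading=0, draw]
PU: pen up
RT 120: heading 0 -> 240
FD 17: (3,0) -> (-5.5,-14.722) [heading=240, move]
RT 120: heading 240 -> 120
LT 120: heading 120 -> 240
Final: pos=(-5.5,-14.722), heading=240, 1 segment(s) drawn

Answer: 240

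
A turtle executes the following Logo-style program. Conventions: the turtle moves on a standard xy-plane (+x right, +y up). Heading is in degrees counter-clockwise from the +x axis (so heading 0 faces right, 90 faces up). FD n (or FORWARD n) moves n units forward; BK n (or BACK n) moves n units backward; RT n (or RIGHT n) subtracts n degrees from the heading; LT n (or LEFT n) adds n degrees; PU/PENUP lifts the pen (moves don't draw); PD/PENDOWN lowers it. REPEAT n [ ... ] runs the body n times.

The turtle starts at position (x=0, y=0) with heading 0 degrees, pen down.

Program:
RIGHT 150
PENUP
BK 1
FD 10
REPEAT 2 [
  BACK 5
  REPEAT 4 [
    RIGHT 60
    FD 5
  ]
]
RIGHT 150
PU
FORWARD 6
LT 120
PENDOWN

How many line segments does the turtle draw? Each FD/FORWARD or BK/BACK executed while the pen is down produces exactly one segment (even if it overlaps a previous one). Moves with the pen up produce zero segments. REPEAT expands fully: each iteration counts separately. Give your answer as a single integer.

Executing turtle program step by step:
Start: pos=(0,0), heading=0, pen down
RT 150: heading 0 -> 210
PU: pen up
BK 1: (0,0) -> (0.866,0.5) [heading=210, move]
FD 10: (0.866,0.5) -> (-7.794,-4.5) [heading=210, move]
REPEAT 2 [
  -- iteration 1/2 --
  BK 5: (-7.794,-4.5) -> (-3.464,-2) [heading=210, move]
  REPEAT 4 [
    -- iteration 1/4 --
    RT 60: heading 210 -> 150
    FD 5: (-3.464,-2) -> (-7.794,0.5) [heading=150, move]
    -- iteration 2/4 --
    RT 60: heading 150 -> 90
    FD 5: (-7.794,0.5) -> (-7.794,5.5) [heading=90, move]
    -- iteration 3/4 --
    RT 60: heading 90 -> 30
    FD 5: (-7.794,5.5) -> (-3.464,8) [heading=30, move]
    -- iteration 4/4 --
    RT 60: heading 30 -> 330
    FD 5: (-3.464,8) -> (0.866,5.5) [heading=330, move]
  ]
  -- iteration 2/2 --
  BK 5: (0.866,5.5) -> (-3.464,8) [heading=330, move]
  REPEAT 4 [
    -- iteration 1/4 --
    RT 60: heading 330 -> 270
    FD 5: (-3.464,8) -> (-3.464,3) [heading=270, move]
    -- iteration 2/4 --
    RT 60: heading 270 -> 210
    FD 5: (-3.464,3) -> (-7.794,0.5) [heading=210, move]
    -- iteration 3/4 --
    RT 60: heading 210 -> 150
    FD 5: (-7.794,0.5) -> (-12.124,3) [heading=150, move]
    -- iteration 4/4 --
    RT 60: heading 150 -> 90
    FD 5: (-12.124,3) -> (-12.124,8) [heading=90, move]
  ]
]
RT 150: heading 90 -> 300
PU: pen up
FD 6: (-12.124,8) -> (-9.124,2.804) [heading=300, move]
LT 120: heading 300 -> 60
PD: pen down
Final: pos=(-9.124,2.804), heading=60, 0 segment(s) drawn
Segments drawn: 0

Answer: 0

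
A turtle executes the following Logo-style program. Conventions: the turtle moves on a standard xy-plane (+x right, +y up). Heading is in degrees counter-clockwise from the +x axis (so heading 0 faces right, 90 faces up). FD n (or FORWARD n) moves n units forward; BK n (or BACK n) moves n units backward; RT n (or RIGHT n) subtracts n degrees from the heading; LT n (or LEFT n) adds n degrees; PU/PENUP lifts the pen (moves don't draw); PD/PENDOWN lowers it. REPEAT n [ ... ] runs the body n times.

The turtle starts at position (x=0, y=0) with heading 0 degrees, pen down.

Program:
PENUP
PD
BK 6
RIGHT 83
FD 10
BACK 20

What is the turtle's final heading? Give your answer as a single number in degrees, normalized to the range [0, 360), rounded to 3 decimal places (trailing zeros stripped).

Answer: 277

Derivation:
Executing turtle program step by step:
Start: pos=(0,0), heading=0, pen down
PU: pen up
PD: pen down
BK 6: (0,0) -> (-6,0) [heading=0, draw]
RT 83: heading 0 -> 277
FD 10: (-6,0) -> (-4.781,-9.925) [heading=277, draw]
BK 20: (-4.781,-9.925) -> (-7.219,9.925) [heading=277, draw]
Final: pos=(-7.219,9.925), heading=277, 3 segment(s) drawn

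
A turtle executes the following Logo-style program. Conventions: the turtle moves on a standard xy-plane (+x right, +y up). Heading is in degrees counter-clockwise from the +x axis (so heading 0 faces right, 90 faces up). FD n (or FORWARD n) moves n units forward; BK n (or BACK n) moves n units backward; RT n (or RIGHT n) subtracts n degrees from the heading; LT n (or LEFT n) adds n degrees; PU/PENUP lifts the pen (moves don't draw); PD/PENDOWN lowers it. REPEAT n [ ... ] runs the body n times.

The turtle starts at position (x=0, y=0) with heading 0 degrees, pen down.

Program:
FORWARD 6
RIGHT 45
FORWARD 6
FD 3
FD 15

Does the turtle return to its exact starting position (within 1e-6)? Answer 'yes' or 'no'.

Answer: no

Derivation:
Executing turtle program step by step:
Start: pos=(0,0), heading=0, pen down
FD 6: (0,0) -> (6,0) [heading=0, draw]
RT 45: heading 0 -> 315
FD 6: (6,0) -> (10.243,-4.243) [heading=315, draw]
FD 3: (10.243,-4.243) -> (12.364,-6.364) [heading=315, draw]
FD 15: (12.364,-6.364) -> (22.971,-16.971) [heading=315, draw]
Final: pos=(22.971,-16.971), heading=315, 4 segment(s) drawn

Start position: (0, 0)
Final position: (22.971, -16.971)
Distance = 28.56; >= 1e-6 -> NOT closed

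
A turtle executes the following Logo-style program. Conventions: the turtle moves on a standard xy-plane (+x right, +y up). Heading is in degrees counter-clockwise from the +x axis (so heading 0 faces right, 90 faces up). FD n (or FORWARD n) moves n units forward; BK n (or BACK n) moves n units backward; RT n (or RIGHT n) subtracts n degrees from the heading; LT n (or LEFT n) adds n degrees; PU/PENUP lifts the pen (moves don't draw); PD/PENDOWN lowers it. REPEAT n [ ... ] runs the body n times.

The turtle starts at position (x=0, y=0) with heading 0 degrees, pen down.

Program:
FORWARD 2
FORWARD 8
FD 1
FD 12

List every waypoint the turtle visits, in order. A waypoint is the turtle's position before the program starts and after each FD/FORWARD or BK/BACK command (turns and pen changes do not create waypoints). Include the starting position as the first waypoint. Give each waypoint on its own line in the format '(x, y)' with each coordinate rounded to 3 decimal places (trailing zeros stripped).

Answer: (0, 0)
(2, 0)
(10, 0)
(11, 0)
(23, 0)

Derivation:
Executing turtle program step by step:
Start: pos=(0,0), heading=0, pen down
FD 2: (0,0) -> (2,0) [heading=0, draw]
FD 8: (2,0) -> (10,0) [heading=0, draw]
FD 1: (10,0) -> (11,0) [heading=0, draw]
FD 12: (11,0) -> (23,0) [heading=0, draw]
Final: pos=(23,0), heading=0, 4 segment(s) drawn
Waypoints (5 total):
(0, 0)
(2, 0)
(10, 0)
(11, 0)
(23, 0)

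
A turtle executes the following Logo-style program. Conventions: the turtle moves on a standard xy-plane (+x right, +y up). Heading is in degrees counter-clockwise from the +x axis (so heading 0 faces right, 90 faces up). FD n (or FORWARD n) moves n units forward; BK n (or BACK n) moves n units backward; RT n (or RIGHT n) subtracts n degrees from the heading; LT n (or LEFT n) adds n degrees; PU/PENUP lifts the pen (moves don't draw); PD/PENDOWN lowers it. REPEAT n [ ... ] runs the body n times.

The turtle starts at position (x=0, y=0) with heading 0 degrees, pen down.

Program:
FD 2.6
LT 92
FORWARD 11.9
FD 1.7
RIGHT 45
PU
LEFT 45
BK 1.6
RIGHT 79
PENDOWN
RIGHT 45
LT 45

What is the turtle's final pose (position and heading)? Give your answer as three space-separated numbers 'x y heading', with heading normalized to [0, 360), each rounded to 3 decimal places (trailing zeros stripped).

Answer: 2.181 11.993 13

Derivation:
Executing turtle program step by step:
Start: pos=(0,0), heading=0, pen down
FD 2.6: (0,0) -> (2.6,0) [heading=0, draw]
LT 92: heading 0 -> 92
FD 11.9: (2.6,0) -> (2.185,11.893) [heading=92, draw]
FD 1.7: (2.185,11.893) -> (2.125,13.592) [heading=92, draw]
RT 45: heading 92 -> 47
PU: pen up
LT 45: heading 47 -> 92
BK 1.6: (2.125,13.592) -> (2.181,11.993) [heading=92, move]
RT 79: heading 92 -> 13
PD: pen down
RT 45: heading 13 -> 328
LT 45: heading 328 -> 13
Final: pos=(2.181,11.993), heading=13, 3 segment(s) drawn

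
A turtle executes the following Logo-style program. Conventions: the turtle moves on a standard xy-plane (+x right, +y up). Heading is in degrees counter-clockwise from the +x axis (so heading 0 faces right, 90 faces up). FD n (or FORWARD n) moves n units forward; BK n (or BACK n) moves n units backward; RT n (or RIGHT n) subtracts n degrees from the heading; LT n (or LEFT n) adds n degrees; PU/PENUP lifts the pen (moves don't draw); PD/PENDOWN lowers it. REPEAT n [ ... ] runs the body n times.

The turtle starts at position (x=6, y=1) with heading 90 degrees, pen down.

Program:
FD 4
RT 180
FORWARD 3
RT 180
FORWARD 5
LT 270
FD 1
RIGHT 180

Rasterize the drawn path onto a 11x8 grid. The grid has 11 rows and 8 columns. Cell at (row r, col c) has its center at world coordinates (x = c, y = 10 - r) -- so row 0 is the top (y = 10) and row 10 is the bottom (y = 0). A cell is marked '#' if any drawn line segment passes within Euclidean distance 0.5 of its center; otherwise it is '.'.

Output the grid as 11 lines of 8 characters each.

Segment 0: (6,1) -> (6,5)
Segment 1: (6,5) -> (6,2)
Segment 2: (6,2) -> (6,7)
Segment 3: (6,7) -> (7,7)

Answer: ........
........
........
......##
......#.
......#.
......#.
......#.
......#.
......#.
........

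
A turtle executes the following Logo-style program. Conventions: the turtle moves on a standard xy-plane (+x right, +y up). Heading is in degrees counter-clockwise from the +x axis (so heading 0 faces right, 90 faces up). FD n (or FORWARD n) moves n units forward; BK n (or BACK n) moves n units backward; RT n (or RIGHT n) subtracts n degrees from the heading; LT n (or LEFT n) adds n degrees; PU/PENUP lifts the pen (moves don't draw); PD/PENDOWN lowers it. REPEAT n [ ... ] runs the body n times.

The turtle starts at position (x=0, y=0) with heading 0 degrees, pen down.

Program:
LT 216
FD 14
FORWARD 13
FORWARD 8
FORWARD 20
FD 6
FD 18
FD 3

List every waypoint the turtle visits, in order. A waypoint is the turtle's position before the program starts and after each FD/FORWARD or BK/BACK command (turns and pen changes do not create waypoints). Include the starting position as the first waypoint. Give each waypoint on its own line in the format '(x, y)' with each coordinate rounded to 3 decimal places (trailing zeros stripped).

Answer: (0, 0)
(-11.326, -8.229)
(-21.843, -15.87)
(-28.316, -20.572)
(-44.496, -32.328)
(-49.35, -35.855)
(-63.912, -46.435)
(-66.339, -48.198)

Derivation:
Executing turtle program step by step:
Start: pos=(0,0), heading=0, pen down
LT 216: heading 0 -> 216
FD 14: (0,0) -> (-11.326,-8.229) [heading=216, draw]
FD 13: (-11.326,-8.229) -> (-21.843,-15.87) [heading=216, draw]
FD 8: (-21.843,-15.87) -> (-28.316,-20.572) [heading=216, draw]
FD 20: (-28.316,-20.572) -> (-44.496,-32.328) [heading=216, draw]
FD 6: (-44.496,-32.328) -> (-49.35,-35.855) [heading=216, draw]
FD 18: (-49.35,-35.855) -> (-63.912,-46.435) [heading=216, draw]
FD 3: (-63.912,-46.435) -> (-66.339,-48.198) [heading=216, draw]
Final: pos=(-66.339,-48.198), heading=216, 7 segment(s) drawn
Waypoints (8 total):
(0, 0)
(-11.326, -8.229)
(-21.843, -15.87)
(-28.316, -20.572)
(-44.496, -32.328)
(-49.35, -35.855)
(-63.912, -46.435)
(-66.339, -48.198)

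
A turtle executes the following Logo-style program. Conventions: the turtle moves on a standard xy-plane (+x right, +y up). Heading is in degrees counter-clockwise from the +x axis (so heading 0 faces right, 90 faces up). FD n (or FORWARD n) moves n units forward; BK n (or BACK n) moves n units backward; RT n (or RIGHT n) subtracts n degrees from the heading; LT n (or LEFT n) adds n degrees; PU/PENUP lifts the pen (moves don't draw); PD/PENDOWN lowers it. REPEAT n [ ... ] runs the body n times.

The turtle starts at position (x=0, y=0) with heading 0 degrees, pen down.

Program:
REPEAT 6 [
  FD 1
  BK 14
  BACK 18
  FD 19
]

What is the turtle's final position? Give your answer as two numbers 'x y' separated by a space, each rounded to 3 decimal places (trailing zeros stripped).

Answer: -72 0

Derivation:
Executing turtle program step by step:
Start: pos=(0,0), heading=0, pen down
REPEAT 6 [
  -- iteration 1/6 --
  FD 1: (0,0) -> (1,0) [heading=0, draw]
  BK 14: (1,0) -> (-13,0) [heading=0, draw]
  BK 18: (-13,0) -> (-31,0) [heading=0, draw]
  FD 19: (-31,0) -> (-12,0) [heading=0, draw]
  -- iteration 2/6 --
  FD 1: (-12,0) -> (-11,0) [heading=0, draw]
  BK 14: (-11,0) -> (-25,0) [heading=0, draw]
  BK 18: (-25,0) -> (-43,0) [heading=0, draw]
  FD 19: (-43,0) -> (-24,0) [heading=0, draw]
  -- iteration 3/6 --
  FD 1: (-24,0) -> (-23,0) [heading=0, draw]
  BK 14: (-23,0) -> (-37,0) [heading=0, draw]
  BK 18: (-37,0) -> (-55,0) [heading=0, draw]
  FD 19: (-55,0) -> (-36,0) [heading=0, draw]
  -- iteration 4/6 --
  FD 1: (-36,0) -> (-35,0) [heading=0, draw]
  BK 14: (-35,0) -> (-49,0) [heading=0, draw]
  BK 18: (-49,0) -> (-67,0) [heading=0, draw]
  FD 19: (-67,0) -> (-48,0) [heading=0, draw]
  -- iteration 5/6 --
  FD 1: (-48,0) -> (-47,0) [heading=0, draw]
  BK 14: (-47,0) -> (-61,0) [heading=0, draw]
  BK 18: (-61,0) -> (-79,0) [heading=0, draw]
  FD 19: (-79,0) -> (-60,0) [heading=0, draw]
  -- iteration 6/6 --
  FD 1: (-60,0) -> (-59,0) [heading=0, draw]
  BK 14: (-59,0) -> (-73,0) [heading=0, draw]
  BK 18: (-73,0) -> (-91,0) [heading=0, draw]
  FD 19: (-91,0) -> (-72,0) [heading=0, draw]
]
Final: pos=(-72,0), heading=0, 24 segment(s) drawn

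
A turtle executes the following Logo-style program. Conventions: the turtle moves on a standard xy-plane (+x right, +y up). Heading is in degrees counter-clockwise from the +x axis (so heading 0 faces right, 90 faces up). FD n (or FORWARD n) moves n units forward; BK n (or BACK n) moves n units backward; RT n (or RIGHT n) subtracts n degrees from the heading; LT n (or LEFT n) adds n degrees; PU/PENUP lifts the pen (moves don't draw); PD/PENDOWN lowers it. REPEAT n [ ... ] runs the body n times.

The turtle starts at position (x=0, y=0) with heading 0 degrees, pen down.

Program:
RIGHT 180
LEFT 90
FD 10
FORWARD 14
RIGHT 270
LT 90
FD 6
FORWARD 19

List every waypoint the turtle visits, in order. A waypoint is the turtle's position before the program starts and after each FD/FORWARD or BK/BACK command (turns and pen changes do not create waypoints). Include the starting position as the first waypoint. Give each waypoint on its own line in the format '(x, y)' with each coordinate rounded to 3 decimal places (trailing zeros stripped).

Executing turtle program step by step:
Start: pos=(0,0), heading=0, pen down
RT 180: heading 0 -> 180
LT 90: heading 180 -> 270
FD 10: (0,0) -> (0,-10) [heading=270, draw]
FD 14: (0,-10) -> (0,-24) [heading=270, draw]
RT 270: heading 270 -> 0
LT 90: heading 0 -> 90
FD 6: (0,-24) -> (0,-18) [heading=90, draw]
FD 19: (0,-18) -> (0,1) [heading=90, draw]
Final: pos=(0,1), heading=90, 4 segment(s) drawn
Waypoints (5 total):
(0, 0)
(0, -10)
(0, -24)
(0, -18)
(0, 1)

Answer: (0, 0)
(0, -10)
(0, -24)
(0, -18)
(0, 1)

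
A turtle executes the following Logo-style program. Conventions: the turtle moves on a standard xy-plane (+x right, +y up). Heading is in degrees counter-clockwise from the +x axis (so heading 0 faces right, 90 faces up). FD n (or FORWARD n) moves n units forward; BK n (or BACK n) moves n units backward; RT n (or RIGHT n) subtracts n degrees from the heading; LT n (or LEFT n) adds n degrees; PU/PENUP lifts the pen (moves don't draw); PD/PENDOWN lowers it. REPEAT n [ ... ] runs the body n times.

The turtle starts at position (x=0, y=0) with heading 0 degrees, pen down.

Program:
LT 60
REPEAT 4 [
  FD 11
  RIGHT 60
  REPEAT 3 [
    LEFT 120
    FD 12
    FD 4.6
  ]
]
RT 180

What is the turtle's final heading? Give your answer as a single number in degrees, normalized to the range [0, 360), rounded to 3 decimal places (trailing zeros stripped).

Executing turtle program step by step:
Start: pos=(0,0), heading=0, pen down
LT 60: heading 0 -> 60
REPEAT 4 [
  -- iteration 1/4 --
  FD 11: (0,0) -> (5.5,9.526) [heading=60, draw]
  RT 60: heading 60 -> 0
  REPEAT 3 [
    -- iteration 1/3 --
    LT 120: heading 0 -> 120
    FD 12: (5.5,9.526) -> (-0.5,19.919) [heading=120, draw]
    FD 4.6: (-0.5,19.919) -> (-2.8,23.902) [heading=120, draw]
    -- iteration 2/3 --
    LT 120: heading 120 -> 240
    FD 12: (-2.8,23.902) -> (-8.8,13.51) [heading=240, draw]
    FD 4.6: (-8.8,13.51) -> (-11.1,9.526) [heading=240, draw]
    -- iteration 3/3 --
    LT 120: heading 240 -> 0
    FD 12: (-11.1,9.526) -> (0.9,9.526) [heading=0, draw]
    FD 4.6: (0.9,9.526) -> (5.5,9.526) [heading=0, draw]
  ]
  -- iteration 2/4 --
  FD 11: (5.5,9.526) -> (16.5,9.526) [heading=0, draw]
  RT 60: heading 0 -> 300
  REPEAT 3 [
    -- iteration 1/3 --
    LT 120: heading 300 -> 60
    FD 12: (16.5,9.526) -> (22.5,19.919) [heading=60, draw]
    FD 4.6: (22.5,19.919) -> (24.8,23.902) [heading=60, draw]
    -- iteration 2/3 --
    LT 120: heading 60 -> 180
    FD 12: (24.8,23.902) -> (12.8,23.902) [heading=180, draw]
    FD 4.6: (12.8,23.902) -> (8.2,23.902) [heading=180, draw]
    -- iteration 3/3 --
    LT 120: heading 180 -> 300
    FD 12: (8.2,23.902) -> (14.2,13.51) [heading=300, draw]
    FD 4.6: (14.2,13.51) -> (16.5,9.526) [heading=300, draw]
  ]
  -- iteration 3/4 --
  FD 11: (16.5,9.526) -> (22,0) [heading=300, draw]
  RT 60: heading 300 -> 240
  REPEAT 3 [
    -- iteration 1/3 --
    LT 120: heading 240 -> 0
    FD 12: (22,0) -> (34,0) [heading=0, draw]
    FD 4.6: (34,0) -> (38.6,0) [heading=0, draw]
    -- iteration 2/3 --
    LT 120: heading 0 -> 120
    FD 12: (38.6,0) -> (32.6,10.392) [heading=120, draw]
    FD 4.6: (32.6,10.392) -> (30.3,14.376) [heading=120, draw]
    -- iteration 3/3 --
    LT 120: heading 120 -> 240
    FD 12: (30.3,14.376) -> (24.3,3.984) [heading=240, draw]
    FD 4.6: (24.3,3.984) -> (22,0) [heading=240, draw]
  ]
  -- iteration 4/4 --
  FD 11: (22,0) -> (16.5,-9.526) [heading=240, draw]
  RT 60: heading 240 -> 180
  REPEAT 3 [
    -- iteration 1/3 --
    LT 120: heading 180 -> 300
    FD 12: (16.5,-9.526) -> (22.5,-19.919) [heading=300, draw]
    FD 4.6: (22.5,-19.919) -> (24.8,-23.902) [heading=300, draw]
    -- iteration 2/3 --
    LT 120: heading 300 -> 60
    FD 12: (24.8,-23.902) -> (30.8,-13.51) [heading=60, draw]
    FD 4.6: (30.8,-13.51) -> (33.1,-9.526) [heading=60, draw]
    -- iteration 3/3 --
    LT 120: heading 60 -> 180
    FD 12: (33.1,-9.526) -> (21.1,-9.526) [heading=180, draw]
    FD 4.6: (21.1,-9.526) -> (16.5,-9.526) [heading=180, draw]
  ]
]
RT 180: heading 180 -> 0
Final: pos=(16.5,-9.526), heading=0, 28 segment(s) drawn

Answer: 0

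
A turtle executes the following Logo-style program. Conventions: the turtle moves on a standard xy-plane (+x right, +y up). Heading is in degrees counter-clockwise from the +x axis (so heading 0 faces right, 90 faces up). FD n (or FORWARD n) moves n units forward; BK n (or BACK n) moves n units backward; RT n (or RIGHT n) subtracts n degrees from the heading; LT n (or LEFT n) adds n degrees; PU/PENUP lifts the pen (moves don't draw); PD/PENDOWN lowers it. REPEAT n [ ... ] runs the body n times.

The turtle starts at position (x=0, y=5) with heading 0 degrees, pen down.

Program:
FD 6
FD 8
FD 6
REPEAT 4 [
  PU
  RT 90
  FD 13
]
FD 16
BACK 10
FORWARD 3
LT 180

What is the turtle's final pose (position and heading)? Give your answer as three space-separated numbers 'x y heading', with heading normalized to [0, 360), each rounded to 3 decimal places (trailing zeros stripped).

Executing turtle program step by step:
Start: pos=(0,5), heading=0, pen down
FD 6: (0,5) -> (6,5) [heading=0, draw]
FD 8: (6,5) -> (14,5) [heading=0, draw]
FD 6: (14,5) -> (20,5) [heading=0, draw]
REPEAT 4 [
  -- iteration 1/4 --
  PU: pen up
  RT 90: heading 0 -> 270
  FD 13: (20,5) -> (20,-8) [heading=270, move]
  -- iteration 2/4 --
  PU: pen up
  RT 90: heading 270 -> 180
  FD 13: (20,-8) -> (7,-8) [heading=180, move]
  -- iteration 3/4 --
  PU: pen up
  RT 90: heading 180 -> 90
  FD 13: (7,-8) -> (7,5) [heading=90, move]
  -- iteration 4/4 --
  PU: pen up
  RT 90: heading 90 -> 0
  FD 13: (7,5) -> (20,5) [heading=0, move]
]
FD 16: (20,5) -> (36,5) [heading=0, move]
BK 10: (36,5) -> (26,5) [heading=0, move]
FD 3: (26,5) -> (29,5) [heading=0, move]
LT 180: heading 0 -> 180
Final: pos=(29,5), heading=180, 3 segment(s) drawn

Answer: 29 5 180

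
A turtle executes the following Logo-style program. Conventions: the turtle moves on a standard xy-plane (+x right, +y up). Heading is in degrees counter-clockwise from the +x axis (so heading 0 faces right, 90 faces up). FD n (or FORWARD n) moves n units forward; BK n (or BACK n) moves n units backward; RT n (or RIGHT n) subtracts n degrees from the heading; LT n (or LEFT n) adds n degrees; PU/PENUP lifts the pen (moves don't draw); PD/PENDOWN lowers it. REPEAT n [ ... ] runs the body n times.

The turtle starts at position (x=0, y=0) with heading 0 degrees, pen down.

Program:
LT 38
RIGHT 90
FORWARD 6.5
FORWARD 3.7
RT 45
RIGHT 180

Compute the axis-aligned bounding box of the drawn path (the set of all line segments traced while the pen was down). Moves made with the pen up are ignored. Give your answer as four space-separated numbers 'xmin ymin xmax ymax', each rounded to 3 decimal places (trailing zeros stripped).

Executing turtle program step by step:
Start: pos=(0,0), heading=0, pen down
LT 38: heading 0 -> 38
RT 90: heading 38 -> 308
FD 6.5: (0,0) -> (4.002,-5.122) [heading=308, draw]
FD 3.7: (4.002,-5.122) -> (6.28,-8.038) [heading=308, draw]
RT 45: heading 308 -> 263
RT 180: heading 263 -> 83
Final: pos=(6.28,-8.038), heading=83, 2 segment(s) drawn

Segment endpoints: x in {0, 4.002, 6.28}, y in {-8.038, -5.122, 0}
xmin=0, ymin=-8.038, xmax=6.28, ymax=0

Answer: 0 -8.038 6.28 0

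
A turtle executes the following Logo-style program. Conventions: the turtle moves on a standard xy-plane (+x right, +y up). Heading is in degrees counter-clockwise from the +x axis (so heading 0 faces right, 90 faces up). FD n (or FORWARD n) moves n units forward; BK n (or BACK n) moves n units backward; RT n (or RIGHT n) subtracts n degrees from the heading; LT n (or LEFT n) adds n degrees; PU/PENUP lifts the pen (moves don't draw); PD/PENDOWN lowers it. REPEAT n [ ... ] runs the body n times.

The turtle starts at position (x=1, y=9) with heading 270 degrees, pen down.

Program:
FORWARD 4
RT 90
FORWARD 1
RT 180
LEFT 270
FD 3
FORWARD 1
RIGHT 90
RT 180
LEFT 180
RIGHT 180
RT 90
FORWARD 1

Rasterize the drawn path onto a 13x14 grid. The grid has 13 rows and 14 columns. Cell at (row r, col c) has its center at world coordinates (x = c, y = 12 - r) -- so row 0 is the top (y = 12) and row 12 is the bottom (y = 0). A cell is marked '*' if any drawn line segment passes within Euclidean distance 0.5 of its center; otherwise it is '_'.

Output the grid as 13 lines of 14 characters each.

Answer: ______________
______________
______________
_*____________
_*____________
_*____________
_*____________
**____________
*_____________
*_____________
*_____________
*_____________
*_____________

Derivation:
Segment 0: (1,9) -> (1,5)
Segment 1: (1,5) -> (-0,5)
Segment 2: (-0,5) -> (-0,2)
Segment 3: (-0,2) -> (-0,1)
Segment 4: (-0,1) -> (-0,0)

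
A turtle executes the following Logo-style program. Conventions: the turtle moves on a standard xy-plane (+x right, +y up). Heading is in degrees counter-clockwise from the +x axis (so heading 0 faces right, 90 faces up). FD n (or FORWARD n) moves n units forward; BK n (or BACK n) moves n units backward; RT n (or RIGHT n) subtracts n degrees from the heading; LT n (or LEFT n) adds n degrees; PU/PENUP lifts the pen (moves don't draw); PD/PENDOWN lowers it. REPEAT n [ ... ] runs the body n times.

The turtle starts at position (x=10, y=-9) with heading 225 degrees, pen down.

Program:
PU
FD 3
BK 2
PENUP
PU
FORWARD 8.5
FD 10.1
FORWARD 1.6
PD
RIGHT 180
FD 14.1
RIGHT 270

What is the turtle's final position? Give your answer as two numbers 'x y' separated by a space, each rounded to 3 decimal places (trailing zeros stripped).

Executing turtle program step by step:
Start: pos=(10,-9), heading=225, pen down
PU: pen up
FD 3: (10,-9) -> (7.879,-11.121) [heading=225, move]
BK 2: (7.879,-11.121) -> (9.293,-9.707) [heading=225, move]
PU: pen up
PU: pen up
FD 8.5: (9.293,-9.707) -> (3.282,-15.718) [heading=225, move]
FD 10.1: (3.282,-15.718) -> (-3.859,-22.859) [heading=225, move]
FD 1.6: (-3.859,-22.859) -> (-4.991,-23.991) [heading=225, move]
PD: pen down
RT 180: heading 225 -> 45
FD 14.1: (-4.991,-23.991) -> (4.98,-14.02) [heading=45, draw]
RT 270: heading 45 -> 135
Final: pos=(4.98,-14.02), heading=135, 1 segment(s) drawn

Answer: 4.98 -14.02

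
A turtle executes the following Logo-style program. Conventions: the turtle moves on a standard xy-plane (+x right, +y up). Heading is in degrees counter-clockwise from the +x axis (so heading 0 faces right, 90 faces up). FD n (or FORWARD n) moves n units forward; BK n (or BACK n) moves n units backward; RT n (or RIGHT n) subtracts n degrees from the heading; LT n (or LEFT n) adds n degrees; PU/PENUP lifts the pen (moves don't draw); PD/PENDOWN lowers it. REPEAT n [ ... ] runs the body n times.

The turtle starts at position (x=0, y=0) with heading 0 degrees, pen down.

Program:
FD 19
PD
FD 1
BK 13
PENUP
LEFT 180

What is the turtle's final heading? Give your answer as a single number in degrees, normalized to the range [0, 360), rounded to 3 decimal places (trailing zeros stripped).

Answer: 180

Derivation:
Executing turtle program step by step:
Start: pos=(0,0), heading=0, pen down
FD 19: (0,0) -> (19,0) [heading=0, draw]
PD: pen down
FD 1: (19,0) -> (20,0) [heading=0, draw]
BK 13: (20,0) -> (7,0) [heading=0, draw]
PU: pen up
LT 180: heading 0 -> 180
Final: pos=(7,0), heading=180, 3 segment(s) drawn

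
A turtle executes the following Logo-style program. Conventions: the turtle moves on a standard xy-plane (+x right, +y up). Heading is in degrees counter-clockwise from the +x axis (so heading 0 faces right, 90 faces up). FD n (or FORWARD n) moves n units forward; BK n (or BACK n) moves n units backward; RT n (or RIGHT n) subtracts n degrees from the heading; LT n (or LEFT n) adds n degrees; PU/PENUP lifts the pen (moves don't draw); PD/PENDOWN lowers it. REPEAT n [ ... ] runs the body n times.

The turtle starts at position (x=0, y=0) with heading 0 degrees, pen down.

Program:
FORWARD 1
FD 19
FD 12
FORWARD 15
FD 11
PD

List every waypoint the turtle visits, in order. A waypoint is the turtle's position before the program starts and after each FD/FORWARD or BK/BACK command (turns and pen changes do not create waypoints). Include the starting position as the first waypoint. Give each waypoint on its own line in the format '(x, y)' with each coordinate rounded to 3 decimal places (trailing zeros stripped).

Executing turtle program step by step:
Start: pos=(0,0), heading=0, pen down
FD 1: (0,0) -> (1,0) [heading=0, draw]
FD 19: (1,0) -> (20,0) [heading=0, draw]
FD 12: (20,0) -> (32,0) [heading=0, draw]
FD 15: (32,0) -> (47,0) [heading=0, draw]
FD 11: (47,0) -> (58,0) [heading=0, draw]
PD: pen down
Final: pos=(58,0), heading=0, 5 segment(s) drawn
Waypoints (6 total):
(0, 0)
(1, 0)
(20, 0)
(32, 0)
(47, 0)
(58, 0)

Answer: (0, 0)
(1, 0)
(20, 0)
(32, 0)
(47, 0)
(58, 0)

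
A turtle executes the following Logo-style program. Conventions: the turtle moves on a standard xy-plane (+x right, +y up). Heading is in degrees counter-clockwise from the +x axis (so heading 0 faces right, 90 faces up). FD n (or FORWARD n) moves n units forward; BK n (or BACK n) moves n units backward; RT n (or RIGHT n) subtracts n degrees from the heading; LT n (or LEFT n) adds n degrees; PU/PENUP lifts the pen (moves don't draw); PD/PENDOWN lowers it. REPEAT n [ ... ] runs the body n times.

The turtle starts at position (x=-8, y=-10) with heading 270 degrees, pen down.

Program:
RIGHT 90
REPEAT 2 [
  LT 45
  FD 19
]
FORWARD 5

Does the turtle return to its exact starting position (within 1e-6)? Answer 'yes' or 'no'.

Answer: no

Derivation:
Executing turtle program step by step:
Start: pos=(-8,-10), heading=270, pen down
RT 90: heading 270 -> 180
REPEAT 2 [
  -- iteration 1/2 --
  LT 45: heading 180 -> 225
  FD 19: (-8,-10) -> (-21.435,-23.435) [heading=225, draw]
  -- iteration 2/2 --
  LT 45: heading 225 -> 270
  FD 19: (-21.435,-23.435) -> (-21.435,-42.435) [heading=270, draw]
]
FD 5: (-21.435,-42.435) -> (-21.435,-47.435) [heading=270, draw]
Final: pos=(-21.435,-47.435), heading=270, 3 segment(s) drawn

Start position: (-8, -10)
Final position: (-21.435, -47.435)
Distance = 39.773; >= 1e-6 -> NOT closed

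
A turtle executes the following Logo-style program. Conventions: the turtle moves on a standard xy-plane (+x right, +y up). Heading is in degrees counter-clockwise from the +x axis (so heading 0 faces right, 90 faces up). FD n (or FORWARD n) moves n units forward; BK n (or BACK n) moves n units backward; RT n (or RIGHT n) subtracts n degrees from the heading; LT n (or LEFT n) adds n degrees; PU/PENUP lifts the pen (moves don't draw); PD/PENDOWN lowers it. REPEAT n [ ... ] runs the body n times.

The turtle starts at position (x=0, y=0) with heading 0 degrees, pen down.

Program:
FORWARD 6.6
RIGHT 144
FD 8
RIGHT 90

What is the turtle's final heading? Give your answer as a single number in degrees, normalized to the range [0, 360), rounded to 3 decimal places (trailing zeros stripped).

Executing turtle program step by step:
Start: pos=(0,0), heading=0, pen down
FD 6.6: (0,0) -> (6.6,0) [heading=0, draw]
RT 144: heading 0 -> 216
FD 8: (6.6,0) -> (0.128,-4.702) [heading=216, draw]
RT 90: heading 216 -> 126
Final: pos=(0.128,-4.702), heading=126, 2 segment(s) drawn

Answer: 126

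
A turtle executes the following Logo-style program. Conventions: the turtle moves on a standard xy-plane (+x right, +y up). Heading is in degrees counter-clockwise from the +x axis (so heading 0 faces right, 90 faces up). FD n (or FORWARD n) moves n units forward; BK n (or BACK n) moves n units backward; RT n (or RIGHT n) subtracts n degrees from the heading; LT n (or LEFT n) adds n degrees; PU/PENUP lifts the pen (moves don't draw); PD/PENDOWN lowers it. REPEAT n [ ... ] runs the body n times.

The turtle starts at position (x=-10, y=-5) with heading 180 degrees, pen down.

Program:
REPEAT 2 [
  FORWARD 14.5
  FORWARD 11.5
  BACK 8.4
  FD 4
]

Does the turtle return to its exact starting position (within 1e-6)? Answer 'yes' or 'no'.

Executing turtle program step by step:
Start: pos=(-10,-5), heading=180, pen down
REPEAT 2 [
  -- iteration 1/2 --
  FD 14.5: (-10,-5) -> (-24.5,-5) [heading=180, draw]
  FD 11.5: (-24.5,-5) -> (-36,-5) [heading=180, draw]
  BK 8.4: (-36,-5) -> (-27.6,-5) [heading=180, draw]
  FD 4: (-27.6,-5) -> (-31.6,-5) [heading=180, draw]
  -- iteration 2/2 --
  FD 14.5: (-31.6,-5) -> (-46.1,-5) [heading=180, draw]
  FD 11.5: (-46.1,-5) -> (-57.6,-5) [heading=180, draw]
  BK 8.4: (-57.6,-5) -> (-49.2,-5) [heading=180, draw]
  FD 4: (-49.2,-5) -> (-53.2,-5) [heading=180, draw]
]
Final: pos=(-53.2,-5), heading=180, 8 segment(s) drawn

Start position: (-10, -5)
Final position: (-53.2, -5)
Distance = 43.2; >= 1e-6 -> NOT closed

Answer: no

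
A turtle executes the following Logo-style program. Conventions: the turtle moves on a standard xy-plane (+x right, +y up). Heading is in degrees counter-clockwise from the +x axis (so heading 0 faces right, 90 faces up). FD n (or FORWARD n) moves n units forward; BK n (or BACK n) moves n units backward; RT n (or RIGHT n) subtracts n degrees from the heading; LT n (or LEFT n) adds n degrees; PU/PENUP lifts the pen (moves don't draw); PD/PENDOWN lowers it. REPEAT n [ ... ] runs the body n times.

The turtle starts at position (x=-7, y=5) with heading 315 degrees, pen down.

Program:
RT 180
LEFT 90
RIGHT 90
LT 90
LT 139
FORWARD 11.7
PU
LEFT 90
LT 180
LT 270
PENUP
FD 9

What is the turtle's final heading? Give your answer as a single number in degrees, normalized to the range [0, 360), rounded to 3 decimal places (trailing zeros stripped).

Answer: 184

Derivation:
Executing turtle program step by step:
Start: pos=(-7,5), heading=315, pen down
RT 180: heading 315 -> 135
LT 90: heading 135 -> 225
RT 90: heading 225 -> 135
LT 90: heading 135 -> 225
LT 139: heading 225 -> 4
FD 11.7: (-7,5) -> (4.671,5.816) [heading=4, draw]
PU: pen up
LT 90: heading 4 -> 94
LT 180: heading 94 -> 274
LT 270: heading 274 -> 184
PU: pen up
FD 9: (4.671,5.816) -> (-4.307,5.188) [heading=184, move]
Final: pos=(-4.307,5.188), heading=184, 1 segment(s) drawn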